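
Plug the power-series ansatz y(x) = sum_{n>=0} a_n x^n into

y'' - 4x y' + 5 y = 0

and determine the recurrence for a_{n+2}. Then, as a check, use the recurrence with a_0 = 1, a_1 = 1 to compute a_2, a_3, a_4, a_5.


Substitute y = sum_n a_n x^n.
y''(x) has coefficient (n+2)(n+1) a_{n+2} at x^n;
-4 x y'(x) has coefficient -4 n a_n at x^n (shift);
5 y(x) has coefficient 5 a_n at x^n.
Matching x^n: (n+2)(n+1) a_{n+2} + (-4n + 5) a_n = 0.
Thus a_{n+2} = (4n - 5) / ((n+1)(n+2)) * a_n.

Check with a_0 = 1, a_1 = 1 (apply the recurrence for n = 0, 1, 2, 3): a_0 = 1, a_1 = 1, a_2 = -5/2, a_3 = -1/6, a_4 = -5/8, a_5 = -7/120.

a_(n+2) = (4n - 5) / ((n+1)(n+2)) * a_n; check: a_0 = 1, a_1 = 1, a_2 = -5/2, a_3 = -1/6, a_4 = -5/8, a_5 = -7/120


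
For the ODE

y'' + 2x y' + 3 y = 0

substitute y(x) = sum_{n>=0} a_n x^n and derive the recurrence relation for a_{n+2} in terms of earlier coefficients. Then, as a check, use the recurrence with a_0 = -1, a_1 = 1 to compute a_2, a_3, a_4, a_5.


Substitute y = sum_n a_n x^n.
y''(x) has coefficient (n+2)(n+1) a_{n+2} at x^n;
2 x y'(x) has coefficient 2 n a_n at x^n (shift);
3 y(x) has coefficient 3 a_n at x^n.
Matching x^n: (n+2)(n+1) a_{n+2} + (2n + 3) a_n = 0.
Thus a_{n+2} = (-2n - 3) / ((n+1)(n+2)) * a_n.

Check with a_0 = -1, a_1 = 1 (apply the recurrence for n = 0, 1, 2, 3): a_0 = -1, a_1 = 1, a_2 = 3/2, a_3 = -5/6, a_4 = -7/8, a_5 = 3/8.

a_(n+2) = (-2n - 3) / ((n+1)(n+2)) * a_n; check: a_0 = -1, a_1 = 1, a_2 = 3/2, a_3 = -5/6, a_4 = -7/8, a_5 = 3/8


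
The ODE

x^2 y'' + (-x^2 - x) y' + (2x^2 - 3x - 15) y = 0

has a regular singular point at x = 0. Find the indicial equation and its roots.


Divide by x^2 to reach normal form y'' + P_1(x) y' + P_2(x) y = 0 with P_1(x) = -1 - 1/x and P_2(x) = 2 - 3/x - 15/x^2.
x = 0 is a singular point because the y'-coefficient -1 - 1/x has a pole at x = 0 and the y-coefficient 2 - 3/x - 15/x^2 has a pole at x = 0.
It is a regular singular point because x P_1(x) = p(x) = -x - 1 and x^2 P_2(x) = q(x) = 2x^2 - 3x - 15 are polynomials, hence analytic at x = 0.
p(0) = -1,  q(0) = -15.
Indicial equation: r(r-1) + p(0) r + q(0) = 0, i.e. r^2 + (p(0) - 1) r + q(0) = 0, i.e. r^2 - 2 r - 15 = 0.
Discriminant: (-2)^2 - 4(-15) = 64, so r = (2 ± 8)/2.
Solving: r_1 = 5, r_2 = -3.

indicial: r^2 - 2 r - 15 = 0; roots r_1 = 5, r_2 = -3


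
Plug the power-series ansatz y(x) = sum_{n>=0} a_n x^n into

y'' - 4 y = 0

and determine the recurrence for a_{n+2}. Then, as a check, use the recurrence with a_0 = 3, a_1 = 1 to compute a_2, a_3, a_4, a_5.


Substitute y = sum_n a_n x^n into y'' + (const) y = 0.
y''(x) = sum_{n>=0} (n+2)(n+1) a_{n+2} x^n.
The ODE becomes sum_n [(n+2)(n+1) a_{n+2} - 4 a_n] x^n = 0.
Setting each coefficient to zero gives the recurrence:
  (n+2)(n+1) a_{n+2} - 4 a_n = 0,
  a_{n+2} = 4 / ((n+1)(n+2)) a_n.

Check with a_0 = 3, a_1 = 1 (apply the recurrence for n = 0, 1, 2, 3): a_0 = 3, a_1 = 1, a_2 = 6, a_3 = 2/3, a_4 = 2, a_5 = 2/15.

a_{n+2} = 4/((n+1)(n+2)) * a_n; check: a_0 = 3, a_1 = 1, a_2 = 6, a_3 = 2/3, a_4 = 2, a_5 = 2/15


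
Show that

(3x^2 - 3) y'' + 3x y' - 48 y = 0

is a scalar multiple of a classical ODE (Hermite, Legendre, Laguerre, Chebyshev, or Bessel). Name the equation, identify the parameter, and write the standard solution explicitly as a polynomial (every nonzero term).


All three coefficients share the factor -3; dividing through by -3 gives  (1 - x^2) y'' - x y' + 16 y = 0.
This matches the Chebyshev equation (1 - x^2) y'' - x y' + n^2 y = 0 (note the -x y' term, not -2x y') with n^2 = 16, so n = 4; the polynomial solution is T_4(x).
With y = sum_k a_k x^k, matching x^k gives (k+2)(k+1) a_{k+2} = (k^2 - n^2) a_k = (k - 4)(k + 4) a_k. The right side vanishes at k = 4, so the series with the parity of 4 terminates at degree 4.
Standard normalization: leading coefficient of T_n is 2^(n-1), so a_4 = 2^3 = 8. Work downward with a_k = (k+1)(k+2) a_{k+2} / ((k - 4)(k + 4)):
  a_2 = (3)(4)(8) / ((2 - 4)(2 + 4)) = 96/(-12) = -8
  a_0 = (1)(2)(-8) / ((0 - 4)(0 + 4)) = -16/(-16) = 1
Hence T_4(x) = 8 x^4 - 8 x^2 + 1.

T_4(x); series = 8 x^4 - 8 x^2 + 1


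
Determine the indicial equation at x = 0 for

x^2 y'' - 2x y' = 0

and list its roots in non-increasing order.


Divide by x^2 to reach normal form y'' + P_1(x) y' + P_2(x) y = 0 with P_1(x) = -2/x and P_2(x) = 0.
x = 0 is a singular point because the y'-coefficient -2/x has a pole at x = 0.
It is a regular singular point because x P_1(x) = p(x) = -2 and x^2 P_2(x) = q(x) = 0 are polynomials, hence analytic at x = 0.
p(0) = -2,  q(0) = 0.
Indicial equation: r(r-1) + p(0) r + q(0) = 0, i.e. r^2 + (p(0) - 1) r + q(0) = 0, i.e. r^2 - 3 r = 0.
Discriminant: (-3)^2 - 4(0) = 9, so r = (3 ± 3)/2.
Solving: r_1 = 3, r_2 = 0.

indicial: r^2 - 3 r = 0; roots r_1 = 3, r_2 = 0


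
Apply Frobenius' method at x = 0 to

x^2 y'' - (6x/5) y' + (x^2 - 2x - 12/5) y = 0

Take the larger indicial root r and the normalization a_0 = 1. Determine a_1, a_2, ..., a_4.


Write in Frobenius form y'' + (p(x)/x) y' + (q(x)/x^2) y = 0:
  p(x) = -6/5,  q(x) = x^2 - 2x - 12/5.
Indicial equation: r(r-1) + (-6/5) r + (-12/5) = 0 -> roots r_1 = 3, r_2 = -4/5.
Take r = r_1 = 3. Let y(x) = x^r sum_{n>=0} a_n x^n with a_0 = 1.
Substitute y = x^r sum a_n x^n and match x^{r+n}. The recurrence is
  D(n) a_n - 2 a_{n-1} + 1 a_{n-2} = 0,  where D(n) = (r+n)(r+n-1) + (-6/5)(r+n) + (-12/5).
  a_n = [2 a_{n-1} - 1 a_{n-2}] / D(n).
Since the indicial polynomial factors as (r - r_1)(r - r_2), D(n) = (r_1 + n - r_1)(r_1 + n - r_2) = n(n + 19/5).
Evaluating step by step (a_0 = 1):
  n = 1: D(1) = 1(1 + 19/5) = 24/5; numerator = 2(1) = 2; a_1 = (2)/(24/5) = 5/12
  n = 2: D(2) = 2(2 + 19/5) = 58/5; numerator = 2(5/12) - 1(1) = -1/6; a_2 = (-1/6)/(58/5) = -5/348
  n = 3: D(3) = 3(3 + 19/5) = 102/5; numerator = 2(-5/348) - 1(5/12) = -155/348; a_3 = (-155/348)/(102/5) = -775/35496
  n = 4: D(4) = 4(4 + 19/5) = 156/5; numerator = 2(-775/35496) - 1(-5/348) = -130/4437; a_4 = (-130/4437)/(156/5) = -25/26622

r = 3; a_0 = 1; a_1 = 5/12; a_2 = -5/348; a_3 = -775/35496; a_4 = -25/26622


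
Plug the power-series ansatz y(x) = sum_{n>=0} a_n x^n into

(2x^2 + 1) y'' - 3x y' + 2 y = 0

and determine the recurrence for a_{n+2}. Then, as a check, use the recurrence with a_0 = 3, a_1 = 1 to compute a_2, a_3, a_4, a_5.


Substitute y = sum_n a_n x^n.
(1 + 2 x^2) y'' contributes (n+2)(n+1) a_{n+2} + 2 n(n-1) a_n at x^n.
-3 x y'(x) contributes -3 n a_n at x^n.
2 y(x) contributes 2 a_n at x^n.
Matching x^n: (n+2)(n+1) a_{n+2} + (2 n(n-1) - 3 n + 2) a_n = 0.
Thus a_{n+2} = (-2 n(n-1) + 3 n - 2) / ((n+1)(n+2)) * a_n.

Check with a_0 = 3, a_1 = 1 (apply the recurrence for n = 0, 1, 2, 3): a_0 = 3, a_1 = 1, a_2 = -3, a_3 = 1/6, a_4 = 0, a_5 = -1/24.

a_(n+2) = (-2 n(n-1) + 3 n - 2) / ((n+1)(n+2)) * a_n; check: a_0 = 3, a_1 = 1, a_2 = -3, a_3 = 1/6, a_4 = 0, a_5 = -1/24


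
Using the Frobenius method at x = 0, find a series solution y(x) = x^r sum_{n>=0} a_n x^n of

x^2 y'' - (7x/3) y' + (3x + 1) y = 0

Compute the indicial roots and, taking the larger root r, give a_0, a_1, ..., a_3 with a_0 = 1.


Write in Frobenius form y'' + (p(x)/x) y' + (q(x)/x^2) y = 0:
  p(x) = -7/3,  q(x) = 3x + 1.
Indicial equation: r(r-1) + (-7/3) r + (1) = 0 -> roots r_1 = 3, r_2 = 1/3.
Take r = r_1 = 3. Let y(x) = x^r sum_{n>=0} a_n x^n with a_0 = 1.
Substitute y = x^r sum a_n x^n and match x^{r+n}. The recurrence is
  D(n) a_n + 3 a_{n-1} = 0,  where D(n) = (r+n)(r+n-1) + (-7/3)(r+n) + (1).
  a_n = -3 / D(n) * a_{n-1}.
Since the indicial polynomial factors as (r - r_1)(r - r_2), D(n) = (r_1 + n - r_1)(r_1 + n - r_2) = n(n + 8/3).
Evaluating step by step (a_0 = 1):
  n = 1: D(1) = 1(1 + 8/3) = 11/3; numerator = -3(1) = -3; a_1 = (-3)/(11/3) = -9/11
  n = 2: D(2) = 2(2 + 8/3) = 28/3; numerator = -3(-9/11) = 27/11; a_2 = (27/11)/(28/3) = 81/308
  n = 3: D(3) = 3(3 + 8/3) = 17; numerator = -3(81/308) = -243/308; a_3 = (-243/308)/(17) = -243/5236

r = 3; a_0 = 1; a_1 = -9/11; a_2 = 81/308; a_3 = -243/5236


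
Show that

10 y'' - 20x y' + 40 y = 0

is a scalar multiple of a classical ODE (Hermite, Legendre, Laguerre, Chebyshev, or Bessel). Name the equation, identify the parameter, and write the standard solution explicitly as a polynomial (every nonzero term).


All three coefficients share the factor 10; dividing through by 10 gives  y'' - 2x y' + 4 y = 0.
This matches the Hermite equation y'' - 2x y' + 2n y = 0 with 2n = 4, so n = 2; the polynomial solution is H_2(x).
With y = sum_k a_k x^k, matching x^k gives (k+2)(k+1) a_{k+2} = 2(k - n) a_k = 2(k - 2) a_k. The right side vanishes at k = 2, so the series with the parity of 2 terminates at degree 2.
Standard normalization: leading coefficient of H_n is 2^n, so a_2 = 2^2 = 4. Work downward with a_k = (k+1)(k+2) a_{k+2} / (2(k - n)):
  a_0 = (1)(2)(4) / (2(0 - 2)) = 8/(-4) = -2
Hence H_2(x) = 4 x^2 - 2.

H_2(x); series = 4 x^2 - 2


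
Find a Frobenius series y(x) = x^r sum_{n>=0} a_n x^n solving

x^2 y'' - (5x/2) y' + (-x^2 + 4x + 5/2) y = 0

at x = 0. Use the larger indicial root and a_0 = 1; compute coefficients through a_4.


Write in Frobenius form y'' + (p(x)/x) y' + (q(x)/x^2) y = 0:
  p(x) = -5/2,  q(x) = -x^2 + 4x + 5/2.
Indicial equation: r(r-1) + (-5/2) r + (5/2) = 0 -> roots r_1 = 5/2, r_2 = 1.
Take r = r_1 = 5/2. Let y(x) = x^r sum_{n>=0} a_n x^n with a_0 = 1.
Substitute y = x^r sum a_n x^n and match x^{r+n}. The recurrence is
  D(n) a_n + 4 a_{n-1} - 1 a_{n-2} = 0,  where D(n) = (r+n)(r+n-1) + (-5/2)(r+n) + (5/2).
  a_n = [-4 a_{n-1} + 1 a_{n-2}] / D(n).
Since the indicial polynomial factors as (r - r_1)(r - r_2), D(n) = (r_1 + n - r_1)(r_1 + n - r_2) = n(n + 3/2).
Evaluating step by step (a_0 = 1):
  n = 1: D(1) = 1(1 + 3/2) = 5/2; numerator = -4(1) = -4; a_1 = (-4)/(5/2) = -8/5
  n = 2: D(2) = 2(2 + 3/2) = 7; numerator = -4(-8/5) + 1(1) = 37/5; a_2 = (37/5)/(7) = 37/35
  n = 3: D(3) = 3(3 + 3/2) = 27/2; numerator = -4(37/35) + 1(-8/5) = -204/35; a_3 = (-204/35)/(27/2) = -136/315
  n = 4: D(4) = 4(4 + 3/2) = 22; numerator = -4(-136/315) + 1(37/35) = 877/315; a_4 = (877/315)/(22) = 877/6930

r = 5/2; a_0 = 1; a_1 = -8/5; a_2 = 37/35; a_3 = -136/315; a_4 = 877/6930


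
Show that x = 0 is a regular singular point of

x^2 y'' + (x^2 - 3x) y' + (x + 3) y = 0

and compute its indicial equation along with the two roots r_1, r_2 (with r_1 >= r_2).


Divide by x^2 to reach normal form y'' + P_1(x) y' + P_2(x) y = 0 with P_1(x) = 1 - 3/x and P_2(x) = 1/x + 3/x^2.
x = 0 is a singular point because the y'-coefficient 1 - 3/x has a pole at x = 0 and the y-coefficient 1/x + 3/x^2 has a pole at x = 0.
It is a regular singular point because x P_1(x) = p(x) = x - 3 and x^2 P_2(x) = q(x) = x + 3 are polynomials, hence analytic at x = 0.
p(0) = -3,  q(0) = 3.
Indicial equation: r(r-1) + p(0) r + q(0) = 0, i.e. r^2 + (p(0) - 1) r + q(0) = 0, i.e. r^2 - 4 r + 3 = 0.
Discriminant: (-4)^2 - 4(3) = 4, so r = (4 ± 2)/2.
Solving: r_1 = 3, r_2 = 1.

indicial: r^2 - 4 r + 3 = 0; roots r_1 = 3, r_2 = 1


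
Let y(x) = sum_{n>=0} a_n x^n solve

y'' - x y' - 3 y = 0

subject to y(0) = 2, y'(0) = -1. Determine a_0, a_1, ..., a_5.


Ansatz: y(x) = sum_{n>=0} a_n x^n, so y'(x) = sum_{n>=1} n a_n x^(n-1) and y''(x) = sum_{n>=2} n(n-1) a_n x^(n-2).
Substitute into P(x) y'' + Q(x) y' + R(x) y = 0 with P(x) = 1, Q(x) = -x, R(x) = -3, and match powers of x.
Initial conditions: a_0 = 2, a_1 = -1.
Setting the coefficient of each power of x to zero and solving order by order (substituting the coefficients already found):
  x^0: 2 a_2 - 3 a_0 = 0  ->  2 a_2 = 3 a_0 = 6  ->  a_2 = 3
  x^1: 6 a_3 - 4 a_1 = 0  ->  6 a_3 = 4 a_1 = -4  ->  a_3 = -2/3
  x^2: 12 a_4 - 5 a_2 = 0  ->  12 a_4 = 5 a_2 = 15  ->  a_4 = 5/4
  x^3: 20 a_5 - 6 a_3 = 0  ->  20 a_5 = 6 a_3 = -4  ->  a_5 = -1/5
Truncated series: y(x) = 2 - x + 3 x^2 - (2/3) x^3 + (5/4) x^4 - (1/5) x^5 + O(x^6).

a_0 = 2; a_1 = -1; a_2 = 3; a_3 = -2/3; a_4 = 5/4; a_5 = -1/5


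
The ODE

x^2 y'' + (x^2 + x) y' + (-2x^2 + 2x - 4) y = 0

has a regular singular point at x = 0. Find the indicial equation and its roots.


Divide by x^2 to reach normal form y'' + P_1(x) y' + P_2(x) y = 0 with P_1(x) = 1 + 1/x and P_2(x) = -2 + 2/x - 4/x^2.
x = 0 is a singular point because the y'-coefficient 1 + 1/x has a pole at x = 0 and the y-coefficient -2 + 2/x - 4/x^2 has a pole at x = 0.
It is a regular singular point because x P_1(x) = p(x) = x + 1 and x^2 P_2(x) = q(x) = -2x^2 + 2x - 4 are polynomials, hence analytic at x = 0.
p(0) = 1,  q(0) = -4.
Indicial equation: r(r-1) + p(0) r + q(0) = 0, i.e. r^2 + (p(0) - 1) r + q(0) = 0, i.e. r^2 - 4 = 0.
Discriminant: (0)^2 - 4(-4) = 16, so r = (0 ± 4)/2.
Solving: r_1 = 2, r_2 = -2.

indicial: r^2 - 4 = 0; roots r_1 = 2, r_2 = -2


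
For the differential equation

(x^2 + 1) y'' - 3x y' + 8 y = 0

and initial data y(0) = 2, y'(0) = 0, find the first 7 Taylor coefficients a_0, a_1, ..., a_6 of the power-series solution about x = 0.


Ansatz: y(x) = sum_{n>=0} a_n x^n, so y'(x) = sum_{n>=1} n a_n x^(n-1) and y''(x) = sum_{n>=2} n(n-1) a_n x^(n-2).
Substitute into P(x) y'' + Q(x) y' + R(x) y = 0 with P(x) = x^2 + 1, Q(x) = -3x, R(x) = 8, and match powers of x.
Initial conditions: a_0 = 2, a_1 = 0.
Setting the coefficient of each power of x to zero and solving order by order (substituting the coefficients already found):
  x^0: 2 a_2 + 8 a_0 = 0  ->  2 a_2 = -8 a_0 = -16  ->  a_2 = -8
  x^1: 6 a_3 + 5 a_1 = 0  ->  6 a_3 = -5 a_1 = 0  ->  a_3 = 0
  x^2: 12 a_4 + 4 a_2 = 0  ->  12 a_4 = -4 a_2 = 32  ->  a_4 = 8/3
  x^3: 20 a_5 + 5 a_3 = 0  ->  20 a_5 = -5 a_3 = 0  ->  a_5 = 0
  x^4: 30 a_6 + 8 a_4 = 0  ->  30 a_6 = -8 a_4 = -64/3  ->  a_6 = -32/45
Truncated series: y(x) = 2 - 8 x^2 + (8/3) x^4 - (32/45) x^6 + O(x^7).

a_0 = 2; a_1 = 0; a_2 = -8; a_3 = 0; a_4 = 8/3; a_5 = 0; a_6 = -32/45


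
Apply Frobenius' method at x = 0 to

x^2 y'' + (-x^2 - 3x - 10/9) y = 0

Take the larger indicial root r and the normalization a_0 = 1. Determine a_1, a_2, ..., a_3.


Write in Frobenius form y'' + (p(x)/x) y' + (q(x)/x^2) y = 0:
  p(x) = 0,  q(x) = -x^2 - 3x - 10/9.
Indicial equation: r(r-1) + (0) r + (-10/9) = 0 -> roots r_1 = 5/3, r_2 = -2/3.
Take r = r_1 = 5/3. Let y(x) = x^r sum_{n>=0} a_n x^n with a_0 = 1.
Substitute y = x^r sum a_n x^n and match x^{r+n}. The recurrence is
  D(n) a_n - 3 a_{n-1} - 1 a_{n-2} = 0,  where D(n) = (r+n)(r+n-1) + (0)(r+n) + (-10/9).
  a_n = [3 a_{n-1} + 1 a_{n-2}] / D(n).
Since the indicial polynomial factors as (r - r_1)(r - r_2), D(n) = (r_1 + n - r_1)(r_1 + n - r_2) = n(n + 7/3).
Evaluating step by step (a_0 = 1):
  n = 1: D(1) = 1(1 + 7/3) = 10/3; numerator = 3(1) = 3; a_1 = (3)/(10/3) = 9/10
  n = 2: D(2) = 2(2 + 7/3) = 26/3; numerator = 3(9/10) + 1(1) = 37/10; a_2 = (37/10)/(26/3) = 111/260
  n = 3: D(3) = 3(3 + 7/3) = 16; numerator = 3(111/260) + 1(9/10) = 567/260; a_3 = (567/260)/(16) = 567/4160

r = 5/3; a_0 = 1; a_1 = 9/10; a_2 = 111/260; a_3 = 567/4160


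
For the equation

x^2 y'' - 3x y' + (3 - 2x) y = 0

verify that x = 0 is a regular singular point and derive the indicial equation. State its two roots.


Divide by x^2 to reach normal form y'' + P_1(x) y' + P_2(x) y = 0 with P_1(x) = -3/x and P_2(x) = -2/x + 3/x^2.
x = 0 is a singular point because the y'-coefficient -3/x has a pole at x = 0 and the y-coefficient -2/x + 3/x^2 has a pole at x = 0.
It is a regular singular point because x P_1(x) = p(x) = -3 and x^2 P_2(x) = q(x) = 3 - 2x are polynomials, hence analytic at x = 0.
p(0) = -3,  q(0) = 3.
Indicial equation: r(r-1) + p(0) r + q(0) = 0, i.e. r^2 + (p(0) - 1) r + q(0) = 0, i.e. r^2 - 4 r + 3 = 0.
Discriminant: (-4)^2 - 4(3) = 4, so r = (4 ± 2)/2.
Solving: r_1 = 3, r_2 = 1.

indicial: r^2 - 4 r + 3 = 0; roots r_1 = 3, r_2 = 1


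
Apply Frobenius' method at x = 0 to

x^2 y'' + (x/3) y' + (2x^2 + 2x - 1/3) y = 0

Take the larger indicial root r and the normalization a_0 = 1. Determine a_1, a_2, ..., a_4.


Write in Frobenius form y'' + (p(x)/x) y' + (q(x)/x^2) y = 0:
  p(x) = 1/3,  q(x) = 2x^2 + 2x - 1/3.
Indicial equation: r(r-1) + (1/3) r + (-1/3) = 0 -> roots r_1 = 1, r_2 = -1/3.
Take r = r_1 = 1. Let y(x) = x^r sum_{n>=0} a_n x^n with a_0 = 1.
Substitute y = x^r sum a_n x^n and match x^{r+n}. The recurrence is
  D(n) a_n + 2 a_{n-1} + 2 a_{n-2} = 0,  where D(n) = (r+n)(r+n-1) + (1/3)(r+n) + (-1/3).
  a_n = [-2 a_{n-1} - 2 a_{n-2}] / D(n).
Since the indicial polynomial factors as (r - r_1)(r - r_2), D(n) = (r_1 + n - r_1)(r_1 + n - r_2) = n(n + 4/3).
Evaluating step by step (a_0 = 1):
  n = 1: D(1) = 1(1 + 4/3) = 7/3; numerator = -2(1) = -2; a_1 = (-2)/(7/3) = -6/7
  n = 2: D(2) = 2(2 + 4/3) = 20/3; numerator = -2(-6/7) - 2(1) = -2/7; a_2 = (-2/7)/(20/3) = -3/70
  n = 3: D(3) = 3(3 + 4/3) = 13; numerator = -2(-3/70) - 2(-6/7) = 9/5; a_3 = (9/5)/(13) = 9/65
  n = 4: D(4) = 4(4 + 4/3) = 64/3; numerator = -2(9/65) - 2(-3/70) = -87/455; a_4 = (-87/455)/(64/3) = -261/29120

r = 1; a_0 = 1; a_1 = -6/7; a_2 = -3/70; a_3 = 9/65; a_4 = -261/29120


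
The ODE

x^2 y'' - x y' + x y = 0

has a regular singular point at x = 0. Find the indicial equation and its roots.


Divide by x^2 to reach normal form y'' + P_1(x) y' + P_2(x) y = 0 with P_1(x) = -1/x and P_2(x) = 1/x.
x = 0 is a singular point because the y'-coefficient -1/x has a pole at x = 0 and the y-coefficient 1/x has a pole at x = 0.
It is a regular singular point because x P_1(x) = p(x) = -1 and x^2 P_2(x) = q(x) = x are polynomials, hence analytic at x = 0.
p(0) = -1,  q(0) = 0.
Indicial equation: r(r-1) + p(0) r + q(0) = 0, i.e. r^2 + (p(0) - 1) r + q(0) = 0, i.e. r^2 - 2 r = 0.
Discriminant: (-2)^2 - 4(0) = 4, so r = (2 ± 2)/2.
Solving: r_1 = 2, r_2 = 0.

indicial: r^2 - 2 r = 0; roots r_1 = 2, r_2 = 0


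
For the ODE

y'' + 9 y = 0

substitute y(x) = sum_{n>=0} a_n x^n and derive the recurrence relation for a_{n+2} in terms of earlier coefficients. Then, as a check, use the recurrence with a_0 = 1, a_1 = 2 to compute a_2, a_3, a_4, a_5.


Substitute y = sum_n a_n x^n into y'' + (const) y = 0.
y''(x) = sum_{n>=0} (n+2)(n+1) a_{n+2} x^n.
The ODE becomes sum_n [(n+2)(n+1) a_{n+2} + 9 a_n] x^n = 0.
Setting each coefficient to zero gives the recurrence:
  (n+2)(n+1) a_{n+2} + 9 a_n = 0,
  a_{n+2} = -9 / ((n+1)(n+2)) a_n.

Check with a_0 = 1, a_1 = 2 (apply the recurrence for n = 0, 1, 2, 3): a_0 = 1, a_1 = 2, a_2 = -9/2, a_3 = -3, a_4 = 27/8, a_5 = 27/20.

a_{n+2} = -9/((n+1)(n+2)) * a_n; check: a_0 = 1, a_1 = 2, a_2 = -9/2, a_3 = -3, a_4 = 27/8, a_5 = 27/20


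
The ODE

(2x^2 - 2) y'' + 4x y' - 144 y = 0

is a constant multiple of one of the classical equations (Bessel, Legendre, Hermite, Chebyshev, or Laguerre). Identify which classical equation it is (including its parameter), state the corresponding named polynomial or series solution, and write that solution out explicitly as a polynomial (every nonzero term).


All three coefficients share the factor -2; dividing through by -2 gives  (1 - x^2) y'' - 2x y' + 72 y = 0.
This matches the Legendre equation (1 - x^2) y'' - 2x y' + n(n+1) y = 0 (note the -2x y' term) with n(n+1) = 72, so n = 8; the polynomial solution is P_8(x).
With y = sum_k a_k x^k, matching x^k gives (k+2)(k+1) a_{k+2} = [k(k+1) - n(n+1)] a_k = (k - 8)(k + 9) a_k. The right side vanishes at k = 8, so the series with the parity of 8 terminates at degree 8.
Standard normalization (P_n(1) = 1): leading coefficient (2n)!/(2^n (n!)^2) = 20922789888000/(256*1625702400) = 6435/128, so a_8 = 6435/128. Work downward with a_k = (k+1)(k+2) a_{k+2} / ((k - 8)(k + 9)):
  a_6 = (7)(8)(6435/128) / ((6 - 8)(6 + 9)) = (45045/16)/(-30) = -3003/32
  a_4 = (5)(6)(-3003/32) / ((4 - 8)(4 + 9)) = (-45045/16)/(-52) = 3465/64
  a_2 = (3)(4)(3465/64) / ((2 - 8)(2 + 9)) = (10395/16)/(-66) = -315/32
  a_0 = (1)(2)(-315/32) / ((0 - 8)(0 + 9)) = (-315/16)/(-72) = 35/128
Hence P_8(x) = 6435 x^8/128 - 3003 x^6/32 + 3465 x^4/64 - 315 x^2/32 + 35/128.

P_8(x); series = 6435 x^8/128 - 3003 x^6/32 + 3465 x^4/64 - 315 x^2/32 + 35/128


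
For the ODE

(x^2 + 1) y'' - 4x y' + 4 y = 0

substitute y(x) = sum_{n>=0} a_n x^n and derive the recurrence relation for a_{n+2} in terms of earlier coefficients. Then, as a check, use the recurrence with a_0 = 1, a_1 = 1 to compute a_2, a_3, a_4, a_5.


Substitute y = sum_n a_n x^n.
(1 + 1 x^2) y'' contributes (n+2)(n+1) a_{n+2} + n(n-1) a_n at x^n.
-4 x y'(x) contributes -4 n a_n at x^n.
4 y(x) contributes 4 a_n at x^n.
Matching x^n: (n+2)(n+1) a_{n+2} + (n(n-1) - 4 n + 4) a_n = 0.
Thus a_{n+2} = (-n(n-1) + 4 n - 4) / ((n+1)(n+2)) * a_n.

Check with a_0 = 1, a_1 = 1 (apply the recurrence for n = 0, 1, 2, 3): a_0 = 1, a_1 = 1, a_2 = -2, a_3 = 0, a_4 = -1/3, a_5 = 0.

a_(n+2) = (-n(n-1) + 4 n - 4) / ((n+1)(n+2)) * a_n; check: a_0 = 1, a_1 = 1, a_2 = -2, a_3 = 0, a_4 = -1/3, a_5 = 0


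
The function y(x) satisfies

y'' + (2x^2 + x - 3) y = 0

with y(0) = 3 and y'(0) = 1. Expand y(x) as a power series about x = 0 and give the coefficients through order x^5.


Ansatz: y(x) = sum_{n>=0} a_n x^n, so y'(x) = sum_{n>=1} n a_n x^(n-1) and y''(x) = sum_{n>=2} n(n-1) a_n x^(n-2).
Substitute into P(x) y'' + Q(x) y' + R(x) y = 0 with P(x) = 1, Q(x) = 0, R(x) = 2x^2 + x - 3, and match powers of x.
Initial conditions: a_0 = 3, a_1 = 1.
Setting the coefficient of each power of x to zero and solving order by order (substituting the coefficients already found):
  x^0: 2 a_2 - 3 a_0 = 0  ->  2 a_2 = 3 a_0 = 9  ->  a_2 = 9/2
  x^1: 6 a_3 - 3 a_1 + a_0 = 0  ->  6 a_3 = 3 a_1 - a_0 = 0  ->  a_3 = 0
  x^2: 12 a_4 - 3 a_2 + a_1 + 2 a_0 = 0  ->  12 a_4 = 3 a_2 - a_1 - 2 a_0 = 13/2  ->  a_4 = 13/24
  x^3: 20 a_5 - 3 a_3 + a_2 + 2 a_1 = 0  ->  20 a_5 = 3 a_3 - a_2 - 2 a_1 = -13/2  ->  a_5 = -13/40
Truncated series: y(x) = 3 + x + (9/2) x^2 + (13/24) x^4 - (13/40) x^5 + O(x^6).

a_0 = 3; a_1 = 1; a_2 = 9/2; a_3 = 0; a_4 = 13/24; a_5 = -13/40


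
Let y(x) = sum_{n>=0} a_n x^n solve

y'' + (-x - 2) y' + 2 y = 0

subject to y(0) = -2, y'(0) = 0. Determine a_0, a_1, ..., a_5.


Ansatz: y(x) = sum_{n>=0} a_n x^n, so y'(x) = sum_{n>=1} n a_n x^(n-1) and y''(x) = sum_{n>=2} n(n-1) a_n x^(n-2).
Substitute into P(x) y'' + Q(x) y' + R(x) y = 0 with P(x) = 1, Q(x) = -x - 2, R(x) = 2, and match powers of x.
Initial conditions: a_0 = -2, a_1 = 0.
Setting the coefficient of each power of x to zero and solving order by order (substituting the coefficients already found):
  x^0: 2 a_2 - 2 a_1 + 2 a_0 = 0  ->  2 a_2 = 2 a_1 - 2 a_0 = 4  ->  a_2 = 2
  x^1: 6 a_3 - 4 a_2 + a_1 = 0  ->  6 a_3 = 4 a_2 - a_1 = 8  ->  a_3 = 4/3
  x^2: 12 a_4 - 6 a_3 = 0  ->  12 a_4 = 6 a_3 = 8  ->  a_4 = 2/3
  x^3: 20 a_5 - 8 a_4 - a_3 = 0  ->  20 a_5 = 8 a_4 + a_3 = 20/3  ->  a_5 = 1/3
Truncated series: y(x) = -2 + 2 x^2 + (4/3) x^3 + (2/3) x^4 + (1/3) x^5 + O(x^6).

a_0 = -2; a_1 = 0; a_2 = 2; a_3 = 4/3; a_4 = 2/3; a_5 = 1/3


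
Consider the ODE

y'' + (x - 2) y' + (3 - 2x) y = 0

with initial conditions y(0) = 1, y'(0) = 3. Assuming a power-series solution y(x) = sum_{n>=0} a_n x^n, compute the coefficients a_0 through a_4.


Ansatz: y(x) = sum_{n>=0} a_n x^n, so y'(x) = sum_{n>=1} n a_n x^(n-1) and y''(x) = sum_{n>=2} n(n-1) a_n x^(n-2).
Substitute into P(x) y'' + Q(x) y' + R(x) y = 0 with P(x) = 1, Q(x) = x - 2, R(x) = 3 - 2x, and match powers of x.
Initial conditions: a_0 = 1, a_1 = 3.
Setting the coefficient of each power of x to zero and solving order by order (substituting the coefficients already found):
  x^0: 2 a_2 - 2 a_1 + 3 a_0 = 0  ->  2 a_2 = 2 a_1 - 3 a_0 = 3  ->  a_2 = 3/2
  x^1: 6 a_3 - 4 a_2 + 4 a_1 - 2 a_0 = 0  ->  6 a_3 = 4 a_2 - 4 a_1 + 2 a_0 = -4  ->  a_3 = -2/3
  x^2: 12 a_4 - 6 a_3 + 5 a_2 - 2 a_1 = 0  ->  12 a_4 = 6 a_3 - 5 a_2 + 2 a_1 = -11/2  ->  a_4 = -11/24
Truncated series: y(x) = 1 + 3 x + (3/2) x^2 - (2/3) x^3 - (11/24) x^4 + O(x^5).

a_0 = 1; a_1 = 3; a_2 = 3/2; a_3 = -2/3; a_4 = -11/24


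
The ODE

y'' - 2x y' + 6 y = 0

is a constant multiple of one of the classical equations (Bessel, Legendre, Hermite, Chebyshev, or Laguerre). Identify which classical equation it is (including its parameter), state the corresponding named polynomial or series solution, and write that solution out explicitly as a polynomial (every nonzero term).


The equation is already in a standard form:  y'' - 2x y' + 6 y = 0.
This matches the Hermite equation y'' - 2x y' + 2n y = 0 with 2n = 6, so n = 3; the polynomial solution is H_3(x).
With y = sum_k a_k x^k, matching x^k gives (k+2)(k+1) a_{k+2} = 2(k - n) a_k = 2(k - 3) a_k. The right side vanishes at k = 3, so the series with the parity of 3 terminates at degree 3.
Standard normalization: leading coefficient of H_n is 2^n, so a_3 = 2^3 = 8. Work downward with a_k = (k+1)(k+2) a_{k+2} / (2(k - n)):
  a_1 = (2)(3)(8) / (2(1 - 3)) = 48/(-4) = -12
Hence H_3(x) = 8 x^3 - 12 x.

H_3(x); series = 8 x^3 - 12 x


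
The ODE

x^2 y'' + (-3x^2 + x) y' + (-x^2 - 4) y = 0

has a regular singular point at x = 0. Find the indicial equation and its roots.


Divide by x^2 to reach normal form y'' + P_1(x) y' + P_2(x) y = 0 with P_1(x) = -3 + 1/x and P_2(x) = -1 - 4/x^2.
x = 0 is a singular point because the y'-coefficient -3 + 1/x has a pole at x = 0 and the y-coefficient -1 - 4/x^2 has a pole at x = 0.
It is a regular singular point because x P_1(x) = p(x) = 1 - 3x and x^2 P_2(x) = q(x) = -x^2 - 4 are polynomials, hence analytic at x = 0.
p(0) = 1,  q(0) = -4.
Indicial equation: r(r-1) + p(0) r + q(0) = 0, i.e. r^2 + (p(0) - 1) r + q(0) = 0, i.e. r^2 - 4 = 0.
Discriminant: (0)^2 - 4(-4) = 16, so r = (0 ± 4)/2.
Solving: r_1 = 2, r_2 = -2.

indicial: r^2 - 4 = 0; roots r_1 = 2, r_2 = -2


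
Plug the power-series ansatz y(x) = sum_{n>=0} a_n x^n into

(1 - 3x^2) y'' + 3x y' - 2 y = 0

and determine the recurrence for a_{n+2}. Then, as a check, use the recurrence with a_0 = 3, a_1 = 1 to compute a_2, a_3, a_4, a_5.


Substitute y = sum_n a_n x^n.
(1 - 3 x^2) y'' contributes (n+2)(n+1) a_{n+2} - 3 n(n-1) a_n at x^n.
3 x y'(x) contributes 3 n a_n at x^n.
-2 y(x) contributes -2 a_n at x^n.
Matching x^n: (n+2)(n+1) a_{n+2} + (-3 n(n-1) + 3 n - 2) a_n = 0.
Thus a_{n+2} = (3 n(n-1) - 3 n + 2) / ((n+1)(n+2)) * a_n.

Check with a_0 = 3, a_1 = 1 (apply the recurrence for n = 0, 1, 2, 3): a_0 = 3, a_1 = 1, a_2 = 3, a_3 = -1/6, a_4 = 1/2, a_5 = -11/120.

a_(n+2) = (3 n(n-1) - 3 n + 2) / ((n+1)(n+2)) * a_n; check: a_0 = 3, a_1 = 1, a_2 = 3, a_3 = -1/6, a_4 = 1/2, a_5 = -11/120


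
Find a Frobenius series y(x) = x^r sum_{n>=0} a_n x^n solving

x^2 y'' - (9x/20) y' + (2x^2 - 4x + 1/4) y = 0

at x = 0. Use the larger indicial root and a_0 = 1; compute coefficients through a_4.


Write in Frobenius form y'' + (p(x)/x) y' + (q(x)/x^2) y = 0:
  p(x) = -9/20,  q(x) = 2x^2 - 4x + 1/4.
Indicial equation: r(r-1) + (-9/20) r + (1/4) = 0 -> roots r_1 = 5/4, r_2 = 1/5.
Take r = r_1 = 5/4. Let y(x) = x^r sum_{n>=0} a_n x^n with a_0 = 1.
Substitute y = x^r sum a_n x^n and match x^{r+n}. The recurrence is
  D(n) a_n - 4 a_{n-1} + 2 a_{n-2} = 0,  where D(n) = (r+n)(r+n-1) + (-9/20)(r+n) + (1/4).
  a_n = [4 a_{n-1} - 2 a_{n-2}] / D(n).
Since the indicial polynomial factors as (r - r_1)(r - r_2), D(n) = (r_1 + n - r_1)(r_1 + n - r_2) = n(n + 21/20).
Evaluating step by step (a_0 = 1):
  n = 1: D(1) = 1(1 + 21/20) = 41/20; numerator = 4(1) = 4; a_1 = (4)/(41/20) = 80/41
  n = 2: D(2) = 2(2 + 21/20) = 61/10; numerator = 4(80/41) - 2(1) = 238/41; a_2 = (238/41)/(61/10) = 2380/2501
  n = 3: D(3) = 3(3 + 21/20) = 243/20; numerator = 4(2380/2501) - 2(80/41) = -240/2501; a_3 = (-240/2501)/(243/20) = -1600/202581
  n = 4: D(4) = 4(4 + 21/20) = 101/5; numerator = 4(-1600/202581) - 2(2380/2501) = -9560/4941; a_4 = (-9560/4941)/(101/5) = -47800/499041

r = 5/4; a_0 = 1; a_1 = 80/41; a_2 = 2380/2501; a_3 = -1600/202581; a_4 = -47800/499041


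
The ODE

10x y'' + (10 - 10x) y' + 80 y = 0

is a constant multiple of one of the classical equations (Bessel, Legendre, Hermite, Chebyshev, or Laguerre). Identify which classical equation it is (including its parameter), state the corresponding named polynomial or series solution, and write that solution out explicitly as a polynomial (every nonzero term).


All three coefficients share the factor 10; dividing through by 10 gives  x y'' + (1 - x) y' + 8 y = 0.
This matches the Laguerre equation x y'' + (1 - x) y' + n y = 0 with n = 8; the polynomial solution is L_8(x).
With y = sum_k a_k x^k, matching x^k gives (k+1)k a_{k+1} + (k+1) a_{k+1} - k a_k + n a_k = 0, i.e. (k+1)^2 a_{k+1} = (k - n) a_k = (k - 8) a_k. The right side vanishes at k = 8, so the series terminates at degree 8.
Standard normalization L_n(0) = 1 gives a_0 = 1. Work upward with a_{k+1} = (k - 8) a_k / (k+1)^2:
  a_1 = (0 - 8)(1) / 1^2 = -8/1 = -8
  a_2 = (1 - 8)(-8) / 2^2 = 56/4 = 14
  a_3 = (2 - 8)(14) / 3^2 = -84/9 = -28/3
  a_4 = (3 - 8)(-28/3) / 4^2 = (140/3)/16 = 35/12
  a_5 = (4 - 8)(35/12) / 5^2 = (-35/3)/25 = -7/15
  a_6 = (5 - 8)(-7/15) / 6^2 = (7/5)/36 = 7/180
  a_7 = (6 - 8)(7/180) / 7^2 = (-7/90)/49 = -1/630
  a_8 = (7 - 8)(-1/630) / 8^2 = (1/630)/64 = 1/40320
Hence L_8(x) = x^8/40320 - x^7/630 + 7 x^6/180 - 7 x^5/15 + 35 x^4/12 - 28 x^3/3 + 14 x^2 - 8 x + 1.

L_8(x); series = x^8/40320 - x^7/630 + 7 x^6/180 - 7 x^5/15 + 35 x^4/12 - 28 x^3/3 + 14 x^2 - 8 x + 1


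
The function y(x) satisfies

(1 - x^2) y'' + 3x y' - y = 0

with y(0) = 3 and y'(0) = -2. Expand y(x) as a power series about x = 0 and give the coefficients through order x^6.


Ansatz: y(x) = sum_{n>=0} a_n x^n, so y'(x) = sum_{n>=1} n a_n x^(n-1) and y''(x) = sum_{n>=2} n(n-1) a_n x^(n-2).
Substitute into P(x) y'' + Q(x) y' + R(x) y = 0 with P(x) = 1 - x^2, Q(x) = 3x, R(x) = -1, and match powers of x.
Initial conditions: a_0 = 3, a_1 = -2.
Setting the coefficient of each power of x to zero and solving order by order (substituting the coefficients already found):
  x^0: 2 a_2 - a_0 = 0  ->  2 a_2 = a_0 = 3  ->  a_2 = 3/2
  x^1: 6 a_3 + 2 a_1 = 0  ->  6 a_3 = -2 a_1 = 4  ->  a_3 = 2/3
  x^2: 12 a_4 + 3 a_2 = 0  ->  12 a_4 = -3 a_2 = -9/2  ->  a_4 = -3/8
  x^3: 20 a_5 + 2 a_3 = 0  ->  20 a_5 = -2 a_3 = -4/3  ->  a_5 = -1/15
  x^4: 30 a_6 - a_4 = 0  ->  30 a_6 = a_4 = -3/8  ->  a_6 = -1/80
Truncated series: y(x) = 3 - 2 x + (3/2) x^2 + (2/3) x^3 - (3/8) x^4 - (1/15) x^5 - (1/80) x^6 + O(x^7).

a_0 = 3; a_1 = -2; a_2 = 3/2; a_3 = 2/3; a_4 = -3/8; a_5 = -1/15; a_6 = -1/80


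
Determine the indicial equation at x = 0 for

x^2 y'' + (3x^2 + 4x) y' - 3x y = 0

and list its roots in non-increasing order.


Divide by x^2 to reach normal form y'' + P_1(x) y' + P_2(x) y = 0 with P_1(x) = 3 + 4/x and P_2(x) = -3/x.
x = 0 is a singular point because the y'-coefficient 3 + 4/x has a pole at x = 0 and the y-coefficient -3/x has a pole at x = 0.
It is a regular singular point because x P_1(x) = p(x) = 3x + 4 and x^2 P_2(x) = q(x) = -3x are polynomials, hence analytic at x = 0.
p(0) = 4,  q(0) = 0.
Indicial equation: r(r-1) + p(0) r + q(0) = 0, i.e. r^2 + (p(0) - 1) r + q(0) = 0, i.e. r^2 + 3 r = 0.
Discriminant: (3)^2 - 4(0) = 9, so r = (-3 ± 3)/2.
Solving: r_1 = 0, r_2 = -3.

indicial: r^2 + 3 r = 0; roots r_1 = 0, r_2 = -3


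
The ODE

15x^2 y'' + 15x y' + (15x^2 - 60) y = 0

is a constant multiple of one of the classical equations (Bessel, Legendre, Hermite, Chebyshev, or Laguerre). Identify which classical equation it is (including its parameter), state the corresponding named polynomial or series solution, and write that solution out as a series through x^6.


All three coefficients share the factor 15; dividing through by 15 gives  x^2 y'' + x y' + (x^2 - 4) y = 0.
This matches the Bessel equation x^2 y'' + x y' + (x^2 - nu^2) y = 0 with nu^2 = 4, so nu = 2; the solution bounded at x = 0 is J_2(x).
Frobenius at x = 0: indicial roots ±nu; for r = nu the recurrence k(k + 2nu) c_k = -c_{k-2} gives the standard series J_nu(x) = sum_{k>=0} (-1)^k / (k! (k+nu)!) (x/2)^(2k+nu). Evaluate the first 3 terms:
  k = 0: (-1)^0 / (0! * 2! * 2^2) x^2 = 1/(1*2*4) x^2 = (1/8) x^2
  k = 1: (-1)^1 / (1! * 3! * 2^4) x^4 = -1/(1*6*16) x^4 = (-1/96) x^4
  k = 2: (-1)^2 / (2! * 4! * 2^6) x^6 = 1/(2*24*64) x^6 = (1/3072) x^6
Hence J_2(x) = x^6/3072 - x^4/96 + x^2/8 + ....

J_2(x); series = x^6/3072 - x^4/96 + x^2/8


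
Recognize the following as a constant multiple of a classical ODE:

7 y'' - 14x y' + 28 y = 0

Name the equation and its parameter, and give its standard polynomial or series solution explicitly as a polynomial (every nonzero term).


All three coefficients share the factor 7; dividing through by 7 gives  y'' - 2x y' + 4 y = 0.
This matches the Hermite equation y'' - 2x y' + 2n y = 0 with 2n = 4, so n = 2; the polynomial solution is H_2(x).
With y = sum_k a_k x^k, matching x^k gives (k+2)(k+1) a_{k+2} = 2(k - n) a_k = 2(k - 2) a_k. The right side vanishes at k = 2, so the series with the parity of 2 terminates at degree 2.
Standard normalization: leading coefficient of H_n is 2^n, so a_2 = 2^2 = 4. Work downward with a_k = (k+1)(k+2) a_{k+2} / (2(k - n)):
  a_0 = (1)(2)(4) / (2(0 - 2)) = 8/(-4) = -2
Hence H_2(x) = 4 x^2 - 2.

H_2(x); series = 4 x^2 - 2


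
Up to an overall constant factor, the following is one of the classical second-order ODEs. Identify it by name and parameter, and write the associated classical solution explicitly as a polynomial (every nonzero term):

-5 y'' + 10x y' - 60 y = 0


All three coefficients share the factor -5; dividing through by -5 gives  y'' - 2x y' + 12 y = 0.
This matches the Hermite equation y'' - 2x y' + 2n y = 0 with 2n = 12, so n = 6; the polynomial solution is H_6(x).
With y = sum_k a_k x^k, matching x^k gives (k+2)(k+1) a_{k+2} = 2(k - n) a_k = 2(k - 6) a_k. The right side vanishes at k = 6, so the series with the parity of 6 terminates at degree 6.
Standard normalization: leading coefficient of H_n is 2^n, so a_6 = 2^6 = 64. Work downward with a_k = (k+1)(k+2) a_{k+2} / (2(k - n)):
  a_4 = (5)(6)(64) / (2(4 - 6)) = 1920/(-4) = -480
  a_2 = (3)(4)(-480) / (2(2 - 6)) = -5760/(-8) = 720
  a_0 = (1)(2)(720) / (2(0 - 6)) = 1440/(-12) = -120
Hence H_6(x) = 64 x^6 - 480 x^4 + 720 x^2 - 120.

H_6(x); series = 64 x^6 - 480 x^4 + 720 x^2 - 120


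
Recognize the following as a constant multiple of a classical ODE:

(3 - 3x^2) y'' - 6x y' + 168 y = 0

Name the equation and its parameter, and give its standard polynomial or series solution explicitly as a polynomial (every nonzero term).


All three coefficients share the factor 3; dividing through by 3 gives  (1 - x^2) y'' - 2x y' + 56 y = 0.
This matches the Legendre equation (1 - x^2) y'' - 2x y' + n(n+1) y = 0 (note the -2x y' term) with n(n+1) = 56, so n = 7; the polynomial solution is P_7(x).
With y = sum_k a_k x^k, matching x^k gives (k+2)(k+1) a_{k+2} = [k(k+1) - n(n+1)] a_k = (k - 7)(k + 8) a_k. The right side vanishes at k = 7, so the series with the parity of 7 terminates at degree 7.
Standard normalization (P_n(1) = 1): leading coefficient (2n)!/(2^n (n!)^2) = 87178291200/(128*25401600) = 429/16, so a_7 = 429/16. Work downward with a_k = (k+1)(k+2) a_{k+2} / ((k - 7)(k + 8)):
  a_5 = (6)(7)(429/16) / ((5 - 7)(5 + 8)) = (9009/8)/(-26) = -693/16
  a_3 = (4)(5)(-693/16) / ((3 - 7)(3 + 8)) = (-3465/4)/(-44) = 315/16
  a_1 = (2)(3)(315/16) / ((1 - 7)(1 + 8)) = (945/8)/(-54) = -35/16
Hence P_7(x) = 429 x^7/16 - 693 x^5/16 + 315 x^3/16 - 35 x/16.

P_7(x); series = 429 x^7/16 - 693 x^5/16 + 315 x^3/16 - 35 x/16


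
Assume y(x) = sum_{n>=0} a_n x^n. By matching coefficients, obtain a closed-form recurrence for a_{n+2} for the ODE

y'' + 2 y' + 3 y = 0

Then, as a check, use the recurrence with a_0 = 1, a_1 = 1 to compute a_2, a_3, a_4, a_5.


Substitute y = sum_n a_n x^n.
y''(x) has coefficient (n+2)(n+1) a_{n+2} at x^n;
2 y'(x) has coefficient 2 (n+1) a_{n+1} at x^n;
3 y(x) has coefficient 3 a_n at x^n.
Matching x^n: (n+2)(n+1) a_{n+2} + 2 (n+1) a_{n+1} + 3 a_n = 0.
Thus a_{n+2} = [-2 (n+1) a_{n+1} - 3 a_n] / ((n+1)(n+2)).

Check with a_0 = 1, a_1 = 1 (apply the recurrence for n = 0, 1, 2, 3): a_0 = 1, a_1 = 1, a_2 = -5/2, a_3 = 7/6, a_4 = 1/24, a_5 = -23/120.

a_(n+2) = [-2 (n+1) a_(n+1) - 3 a_n] / ((n+1)(n+2)); check: a_0 = 1, a_1 = 1, a_2 = -5/2, a_3 = 7/6, a_4 = 1/24, a_5 = -23/120


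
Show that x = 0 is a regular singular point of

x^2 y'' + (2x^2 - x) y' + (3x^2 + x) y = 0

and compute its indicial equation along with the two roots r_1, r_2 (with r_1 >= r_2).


Divide by x^2 to reach normal form y'' + P_1(x) y' + P_2(x) y = 0 with P_1(x) = 2 - 1/x and P_2(x) = 3 + 1/x.
x = 0 is a singular point because the y'-coefficient 2 - 1/x has a pole at x = 0 and the y-coefficient 3 + 1/x has a pole at x = 0.
It is a regular singular point because x P_1(x) = p(x) = 2x - 1 and x^2 P_2(x) = q(x) = 3x^2 + x are polynomials, hence analytic at x = 0.
p(0) = -1,  q(0) = 0.
Indicial equation: r(r-1) + p(0) r + q(0) = 0, i.e. r^2 + (p(0) - 1) r + q(0) = 0, i.e. r^2 - 2 r = 0.
Discriminant: (-2)^2 - 4(0) = 4, so r = (2 ± 2)/2.
Solving: r_1 = 2, r_2 = 0.

indicial: r^2 - 2 r = 0; roots r_1 = 2, r_2 = 0


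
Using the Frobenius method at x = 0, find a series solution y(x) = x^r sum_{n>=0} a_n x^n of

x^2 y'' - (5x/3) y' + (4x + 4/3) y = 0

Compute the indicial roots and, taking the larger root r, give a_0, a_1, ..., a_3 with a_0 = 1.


Write in Frobenius form y'' + (p(x)/x) y' + (q(x)/x^2) y = 0:
  p(x) = -5/3,  q(x) = 4x + 4/3.
Indicial equation: r(r-1) + (-5/3) r + (4/3) = 0 -> roots r_1 = 2, r_2 = 2/3.
Take r = r_1 = 2. Let y(x) = x^r sum_{n>=0} a_n x^n with a_0 = 1.
Substitute y = x^r sum a_n x^n and match x^{r+n}. The recurrence is
  D(n) a_n + 4 a_{n-1} = 0,  where D(n) = (r+n)(r+n-1) + (-5/3)(r+n) + (4/3).
  a_n = -4 / D(n) * a_{n-1}.
Since the indicial polynomial factors as (r - r_1)(r - r_2), D(n) = (r_1 + n - r_1)(r_1 + n - r_2) = n(n + 4/3).
Evaluating step by step (a_0 = 1):
  n = 1: D(1) = 1(1 + 4/3) = 7/3; numerator = -4(1) = -4; a_1 = (-4)/(7/3) = -12/7
  n = 2: D(2) = 2(2 + 4/3) = 20/3; numerator = -4(-12/7) = 48/7; a_2 = (48/7)/(20/3) = 36/35
  n = 3: D(3) = 3(3 + 4/3) = 13; numerator = -4(36/35) = -144/35; a_3 = (-144/35)/(13) = -144/455

r = 2; a_0 = 1; a_1 = -12/7; a_2 = 36/35; a_3 = -144/455


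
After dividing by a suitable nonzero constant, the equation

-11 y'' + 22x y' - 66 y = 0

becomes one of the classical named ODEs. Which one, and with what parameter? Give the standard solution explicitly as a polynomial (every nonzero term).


All three coefficients share the factor -11; dividing through by -11 gives  y'' - 2x y' + 6 y = 0.
This matches the Hermite equation y'' - 2x y' + 2n y = 0 with 2n = 6, so n = 3; the polynomial solution is H_3(x).
With y = sum_k a_k x^k, matching x^k gives (k+2)(k+1) a_{k+2} = 2(k - n) a_k = 2(k - 3) a_k. The right side vanishes at k = 3, so the series with the parity of 3 terminates at degree 3.
Standard normalization: leading coefficient of H_n is 2^n, so a_3 = 2^3 = 8. Work downward with a_k = (k+1)(k+2) a_{k+2} / (2(k - n)):
  a_1 = (2)(3)(8) / (2(1 - 3)) = 48/(-4) = -12
Hence H_3(x) = 8 x^3 - 12 x.

H_3(x); series = 8 x^3 - 12 x


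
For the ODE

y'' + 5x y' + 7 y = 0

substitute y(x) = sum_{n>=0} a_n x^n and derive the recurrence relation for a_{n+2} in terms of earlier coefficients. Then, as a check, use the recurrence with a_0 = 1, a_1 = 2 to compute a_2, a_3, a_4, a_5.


Substitute y = sum_n a_n x^n.
y''(x) has coefficient (n+2)(n+1) a_{n+2} at x^n;
5 x y'(x) has coefficient 5 n a_n at x^n (shift);
7 y(x) has coefficient 7 a_n at x^n.
Matching x^n: (n+2)(n+1) a_{n+2} + (5n + 7) a_n = 0.
Thus a_{n+2} = (-5n - 7) / ((n+1)(n+2)) * a_n.

Check with a_0 = 1, a_1 = 2 (apply the recurrence for n = 0, 1, 2, 3): a_0 = 1, a_1 = 2, a_2 = -7/2, a_3 = -4, a_4 = 119/24, a_5 = 22/5.

a_(n+2) = (-5n - 7) / ((n+1)(n+2)) * a_n; check: a_0 = 1, a_1 = 2, a_2 = -7/2, a_3 = -4, a_4 = 119/24, a_5 = 22/5


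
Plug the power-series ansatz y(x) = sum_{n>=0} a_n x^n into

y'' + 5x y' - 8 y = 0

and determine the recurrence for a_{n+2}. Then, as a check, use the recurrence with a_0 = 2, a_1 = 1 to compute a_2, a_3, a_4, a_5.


Substitute y = sum_n a_n x^n.
y''(x) has coefficient (n+2)(n+1) a_{n+2} at x^n;
5 x y'(x) has coefficient 5 n a_n at x^n (shift);
-8 y(x) has coefficient -8 a_n at x^n.
Matching x^n: (n+2)(n+1) a_{n+2} + (5n - 8) a_n = 0.
Thus a_{n+2} = (-5n + 8) / ((n+1)(n+2)) * a_n.

Check with a_0 = 2, a_1 = 1 (apply the recurrence for n = 0, 1, 2, 3): a_0 = 2, a_1 = 1, a_2 = 8, a_3 = 1/2, a_4 = -4/3, a_5 = -7/40.

a_(n+2) = (-5n + 8) / ((n+1)(n+2)) * a_n; check: a_0 = 2, a_1 = 1, a_2 = 8, a_3 = 1/2, a_4 = -4/3, a_5 = -7/40


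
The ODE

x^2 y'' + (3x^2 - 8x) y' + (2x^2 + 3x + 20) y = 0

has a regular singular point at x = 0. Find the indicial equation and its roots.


Divide by x^2 to reach normal form y'' + P_1(x) y' + P_2(x) y = 0 with P_1(x) = 3 - 8/x and P_2(x) = 2 + 3/x + 20/x^2.
x = 0 is a singular point because the y'-coefficient 3 - 8/x has a pole at x = 0 and the y-coefficient 2 + 3/x + 20/x^2 has a pole at x = 0.
It is a regular singular point because x P_1(x) = p(x) = 3x - 8 and x^2 P_2(x) = q(x) = 2x^2 + 3x + 20 are polynomials, hence analytic at x = 0.
p(0) = -8,  q(0) = 20.
Indicial equation: r(r-1) + p(0) r + q(0) = 0, i.e. r^2 + (p(0) - 1) r + q(0) = 0, i.e. r^2 - 9 r + 20 = 0.
Discriminant: (-9)^2 - 4(20) = 1, so r = (9 ± 1)/2.
Solving: r_1 = 5, r_2 = 4.

indicial: r^2 - 9 r + 20 = 0; roots r_1 = 5, r_2 = 4
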